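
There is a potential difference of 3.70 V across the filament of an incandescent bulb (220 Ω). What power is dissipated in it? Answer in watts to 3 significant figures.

With V across and R both known, P = V²/R gives the dissipation directly.
P = (3.70 V)² / 220 Ω = 0.06223 W

0.0622 W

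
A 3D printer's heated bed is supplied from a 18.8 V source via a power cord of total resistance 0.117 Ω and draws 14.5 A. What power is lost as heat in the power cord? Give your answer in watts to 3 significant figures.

Only the current and the line resistance are needed for the I²R loss.
The power cord carries the full 14.5 A.
P_line = I² R_line = (14.50)² × 0.117 = 24.60 W

24.6 W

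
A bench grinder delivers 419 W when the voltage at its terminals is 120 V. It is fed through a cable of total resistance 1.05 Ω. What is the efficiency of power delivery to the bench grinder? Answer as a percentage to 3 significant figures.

I = P / V = 419 / 120 = 3.492 A through the cable.
P_line = I² R_line = (3.492)² × 1.05 = 12.80 W
P_source = P_load + P_line = 419.0 + 12.80 = 431.8 W
η = P_load / P_source = 419.0 / 431.8 = 0.9704

97.0 %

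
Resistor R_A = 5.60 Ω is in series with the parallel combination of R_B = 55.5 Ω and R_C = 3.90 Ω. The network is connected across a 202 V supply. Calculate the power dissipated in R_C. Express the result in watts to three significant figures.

Replace R_B and R_C with their parallel equivalent so the circuit becomes R_A in series with R_p.
R_p = (55.5×3.90)/(55.5+3.90) = 3.644 Ω
R_total = 5.60 + 3.644 = 9.244 Ω
I = V / R_total = 202 / 9.244 = 21.85 A
Voltage across the parallel pair: V_p = I × R_p = 21.85 × 3.644 = 79.63 V
R_C is across V_p, so use P = V²/R for that branch.
P_R_C = (79.63)² / 3.90 = 1626 W

1630 W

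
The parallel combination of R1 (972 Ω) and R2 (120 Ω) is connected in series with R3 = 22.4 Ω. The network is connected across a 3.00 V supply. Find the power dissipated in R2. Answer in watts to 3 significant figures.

0.0513 W

Collapse the R1‖R2 pair into one equivalent R_p; then R_p and R3 form a series string.
R_p = (972×120)/(972+120) = 106.8 Ω
R_total = R_p + 22.4 = 106.8 + 22.4 = 129.2 Ω
I = V / R_total = 3.00 / 129.2 = 0.02322 A
Voltage across the parallel pair: V_p = I × R_p = 0.02322 × 106.8 = 2.480 V
R2 sits across V_p; its power is V_p²/R.
P_R2 = (2.480)² / 120 = 0.05125 W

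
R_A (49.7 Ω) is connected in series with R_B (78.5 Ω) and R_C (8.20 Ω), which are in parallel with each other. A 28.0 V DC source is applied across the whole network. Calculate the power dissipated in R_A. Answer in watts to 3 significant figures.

11.9 W

Collapse R_B‖R_C to a single equivalent, reducing the network to two series elements.
R_p = (78.5×8.20)/(78.5+8.20) = 7.424 Ω
R_total = 49.7 + 7.424 = 57.12 Ω
I = V / R_total = 28.0 / 57.12 = 0.4902 A
All the current flows through R_A; use P = I²R.
P_R_A = (0.4902)² × 49.7 = 11.94 W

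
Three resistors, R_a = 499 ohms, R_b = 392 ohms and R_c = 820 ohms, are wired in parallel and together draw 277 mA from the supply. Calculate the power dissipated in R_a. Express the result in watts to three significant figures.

4.61 W

We need the common branch voltage; get it from I_total × R_eq, then P = V²/R for the branch.
1/R_eq = 1/499 + 1/392 + 1/820 ⇒ R_eq = 173.2 Ω
V = I_total × R_eq = 0.2770 × 173.2 = 47.97 V
P_R_a = V² / R_a = (47.97)² / 499 = 4.611 W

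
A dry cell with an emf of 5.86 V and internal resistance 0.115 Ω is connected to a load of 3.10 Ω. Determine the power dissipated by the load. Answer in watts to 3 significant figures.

10.3 W

Load and internal resistance form a series loop — compute the loop current, then the load power via I²R.
I = ε / (r + R) = 5.86 / (0.115 + 3.10) = 1.823 A
P_load = I² R = (1.823)² × 3.10 = 10.30 W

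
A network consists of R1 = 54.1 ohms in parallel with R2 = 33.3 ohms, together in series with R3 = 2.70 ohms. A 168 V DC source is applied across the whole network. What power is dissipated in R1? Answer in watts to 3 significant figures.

Collapse the R1‖R2 pair into one equivalent R_p; then R_p and R3 form a series string.
R_p = (54.1×33.3)/(54.1+33.3) = 20.61 Ω
R_total = R_p + 2.70 = 20.61 + 2.70 = 23.31 Ω
I = V / R_total = 168 / 23.31 = 7.206 A
Voltage across the parallel pair: V_p = I × R_p = 7.206 × 20.61 = 148.5 V
R1 sits across V_p; its power is V_p²/R.
P_R1 = (148.5)² / 54.1 = 407.9 W

408 W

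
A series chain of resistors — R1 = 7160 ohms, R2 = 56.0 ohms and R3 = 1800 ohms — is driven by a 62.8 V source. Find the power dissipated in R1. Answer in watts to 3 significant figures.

The current is common to all series resistors; compute it, then apply P = I²R for the target.
R_total = 7160 + 56.0 + 1800 = 9016 Ω
I = V / R_total = 62.8 / 9016 = 0.006965 A
P_R1 = I² × R1 = (0.006965)² × 7160 = 0.3474 W

0.347 W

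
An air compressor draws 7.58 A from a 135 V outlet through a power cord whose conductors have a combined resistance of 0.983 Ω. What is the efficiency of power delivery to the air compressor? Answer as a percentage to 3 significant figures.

The power cord carries the full 7.58 A.
P_line = I² R_line = (7.580)² × 0.983 = 56.48 W
P_source = V I = 135 × 7.580 = 1023 W; P_load = 966.8 W
η = P_load / P_source = 966.8 / 1023 = 0.9448

94.5 %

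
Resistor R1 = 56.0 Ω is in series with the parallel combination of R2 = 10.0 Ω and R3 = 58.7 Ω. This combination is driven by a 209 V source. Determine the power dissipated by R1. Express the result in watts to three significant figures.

587 W

Collapse R2‖R3 to a single equivalent, reducing the network to two series elements.
R_p = (10.0×58.7)/(10.0+58.7) = 8.544 Ω
R_total = 56.0 + 8.544 = 64.54 Ω
I = V / R_total = 209 / 64.54 = 3.238 A
The full supply current passes through R1: P = I²R.
P_R1 = (3.238)² × 56.0 = 587.2 W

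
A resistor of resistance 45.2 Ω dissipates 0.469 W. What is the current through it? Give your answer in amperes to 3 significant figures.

Inverting the appropriate power form: I = √(P / R).
I = √(0.469 / 45.2) = 0.1019 A

0.102 A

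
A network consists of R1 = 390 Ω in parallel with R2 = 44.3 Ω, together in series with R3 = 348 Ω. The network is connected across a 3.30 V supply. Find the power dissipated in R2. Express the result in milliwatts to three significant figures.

First find R_p for the parallel pair, then treat R_p + R3 as a series loop.
R_p = (390×44.3)/(390+44.3) = 39.78 Ω
R_total = R_p + 348 = 39.78 + 348 = 387.8 Ω
I = V / R_total = 3.30 / 387.8 = 0.008510 A
Voltage across the parallel pair: V_p = I × R_p = 0.008510 × 39.78 = 0.3385 V
R2 has V_p across it, so P = V_p²/R2.
P_R2 = (0.3385)² / 44.3 = 0.002587 W

2.59 mW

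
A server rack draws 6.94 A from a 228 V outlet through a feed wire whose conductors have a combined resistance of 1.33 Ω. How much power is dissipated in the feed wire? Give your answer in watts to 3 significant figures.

The feed wire is a series resistance carrying the load current; its dissipation is I²R_line.
The feed wire carries the full 6.94 A.
P_line = I² R_line = (6.940)² × 1.33 = 64.06 W

64.1 W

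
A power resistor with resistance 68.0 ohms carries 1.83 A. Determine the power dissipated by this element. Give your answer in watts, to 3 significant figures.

228 W

Knowing I and R, the power is just I²R — no need to find V first.
P = (1.830 A)² × 68.0 Ω = 227.7 W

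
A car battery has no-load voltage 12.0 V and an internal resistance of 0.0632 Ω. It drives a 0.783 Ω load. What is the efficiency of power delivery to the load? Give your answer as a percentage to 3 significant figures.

92.5 %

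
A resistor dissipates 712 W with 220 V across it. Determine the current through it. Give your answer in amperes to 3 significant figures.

3.24 A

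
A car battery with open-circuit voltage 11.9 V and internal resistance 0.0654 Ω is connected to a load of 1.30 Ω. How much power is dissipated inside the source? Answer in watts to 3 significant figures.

4.97 W

The internal resistance carries the same current as the load; P_int = I²r.
I = ε / (r + R) = 11.9 / (0.0654 + 1.30) = 8.715 A
P_int = I² r = (8.715)² × 0.0654 = 4.968 W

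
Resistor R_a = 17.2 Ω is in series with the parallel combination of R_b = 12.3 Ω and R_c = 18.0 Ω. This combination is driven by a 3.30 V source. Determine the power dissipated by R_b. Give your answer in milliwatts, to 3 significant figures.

Collapse R_b‖R_c to a single equivalent, reducing the network to two series elements.
R_p = (12.3×18.0)/(12.3+18.0) = 7.307 Ω
R_total = 17.2 + 7.307 = 24.51 Ω
I = V / R_total = 3.30 / 24.51 = 0.1347 A
Voltage across the parallel pair: V_p = I × R_p = 0.1347 × 7.307 = 0.9839 V
R_b sees V_p directly, so P = V_p² / R_b.
P_R_b = (0.9839)² / 12.3 = 0.07871 W

78.7 mW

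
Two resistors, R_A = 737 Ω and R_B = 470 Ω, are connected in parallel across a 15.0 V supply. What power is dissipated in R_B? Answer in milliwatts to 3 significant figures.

479 mW

Every branch has 15.0 V across it, so for R_B the power is simply V²/R.
P_R_B = V² / R_B = (15.0)² / 470 Ω = 0.4787 W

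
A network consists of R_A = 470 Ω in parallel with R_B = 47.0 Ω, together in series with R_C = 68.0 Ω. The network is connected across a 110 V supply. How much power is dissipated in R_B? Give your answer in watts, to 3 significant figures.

First find R_p for the parallel pair, then treat R_p + R_C as a series loop.
R_p = (470×47.0)/(470+47.0) = 42.73 Ω
R_total = R_p + 68.0 = 42.73 + 68.0 = 110.7 Ω
I = V / R_total = 110 / 110.7 = 0.9934 A
Voltage across the parallel pair: V_p = I × R_p = 0.9934 × 42.73 = 42.45 V
R_B sits across V_p; its power is V_p²/R.
P_R_B = (42.45)² / 47.0 = 38.33 W

38.3 W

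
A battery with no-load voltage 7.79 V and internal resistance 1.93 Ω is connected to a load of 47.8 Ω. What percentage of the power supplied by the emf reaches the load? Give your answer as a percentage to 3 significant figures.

Both r and R carry the same current, so the power split is just the resistance split: η = R/(R+r).
η = R / (R + r) = 47.8 / (47.8 + 1.93) = 0.9612

96.1 %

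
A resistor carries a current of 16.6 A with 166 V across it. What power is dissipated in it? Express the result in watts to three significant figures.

2760 W

With V and I both given, power follows immediately from P = V I.
P = 166 V × 16.60 A = 2756 W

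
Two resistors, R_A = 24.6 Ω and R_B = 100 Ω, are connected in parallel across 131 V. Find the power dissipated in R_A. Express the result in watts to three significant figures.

698 W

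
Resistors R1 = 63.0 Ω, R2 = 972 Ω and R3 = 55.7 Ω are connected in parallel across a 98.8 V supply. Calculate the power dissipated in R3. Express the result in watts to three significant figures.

Each parallel branch sees the full supply voltage, so P = V²/R applies directly to the target branch.
P_R3 = V² / R3 = (98.8)² / 55.7 Ω = 175.3 W

175 W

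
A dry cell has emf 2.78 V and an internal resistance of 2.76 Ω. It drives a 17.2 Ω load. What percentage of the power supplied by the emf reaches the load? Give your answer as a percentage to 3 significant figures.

86.2 %

η = P_load/(P_load+P_int) = I²R/(I²R+I²r) = R/(R+r) — the I² cancels for series elements.
η = R / (R + r) = 17.2 / (17.2 + 2.76) = 0.8617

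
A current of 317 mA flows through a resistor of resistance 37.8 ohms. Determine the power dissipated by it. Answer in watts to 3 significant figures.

3.80 W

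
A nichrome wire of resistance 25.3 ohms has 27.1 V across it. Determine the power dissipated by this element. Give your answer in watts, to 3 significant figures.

29.0 W

We know the drop across the element and its resistance — P = V²/R, one step.
P = (27.1 V)² / 25.3 Ω = 29.03 W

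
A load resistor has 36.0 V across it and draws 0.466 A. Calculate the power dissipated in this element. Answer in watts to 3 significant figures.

16.8 W

Both the voltage across and the current through the element are known, so P = V I applies directly.
P = 36.0 V × 0.4660 A = 16.78 W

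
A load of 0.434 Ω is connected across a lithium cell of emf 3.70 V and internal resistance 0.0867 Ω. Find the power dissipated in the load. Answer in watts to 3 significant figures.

21.9 W

The internal resistance and the load are in series, so the same I flows through both; get I from ε/(r+R), then I²R for the load.
I = ε / (r + R) = 3.70 / (0.0867 + 0.434) = 7.106 A
P_load = I² R = (7.106)² × 0.434 = 21.91 W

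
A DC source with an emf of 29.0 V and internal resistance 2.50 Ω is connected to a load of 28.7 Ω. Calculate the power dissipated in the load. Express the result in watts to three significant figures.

24.8 W

With r and R in series, I = ε/(r+R); the load dissipates I²R.
I = ε / (r + R) = 29.0 / (2.50 + 28.7) = 0.9295 A
P_load = I² R = (0.9295)² × 28.7 = 24.80 W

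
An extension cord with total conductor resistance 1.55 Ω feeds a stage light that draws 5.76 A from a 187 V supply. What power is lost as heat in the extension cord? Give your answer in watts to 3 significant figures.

51.4 W

Only the current and the line resistance are needed for the I²R loss.
The extension cord carries the full 5.76 A.
P_line = I² R_line = (5.760)² × 1.55 = 51.43 W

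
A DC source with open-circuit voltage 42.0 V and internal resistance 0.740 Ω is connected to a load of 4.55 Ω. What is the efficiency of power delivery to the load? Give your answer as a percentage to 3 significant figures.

86.0 %

The source delivers εI, of which I²R reaches the load and I²r is lost; since I is common, η = R/(R+r).
η = R / (R + r) = 4.55 / (4.55 + 0.740) = 0.8601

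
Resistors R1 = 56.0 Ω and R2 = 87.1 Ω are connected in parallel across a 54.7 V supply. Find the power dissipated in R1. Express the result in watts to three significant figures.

53.4 W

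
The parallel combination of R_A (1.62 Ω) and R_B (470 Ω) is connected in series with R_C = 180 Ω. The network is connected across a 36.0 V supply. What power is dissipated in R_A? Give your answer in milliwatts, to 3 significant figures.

63.2 mW

Collapse the R_A‖R_B pair into one equivalent R_p; then R_p and R_C form a series string.
R_p = (1.62×470)/(1.62+470) = 1.614 Ω
R_total = R_p + 180 = 1.614 + 180 = 181.6 Ω
I = V / R_total = 36.0 / 181.6 = 0.1982 A
Voltage across the parallel pair: V_p = I × R_p = 0.1982 × 1.614 = 0.3200 V
R_A sits across V_p; its power is V_p²/R.
P_R_A = (0.3200)² / 1.62 = 0.06322 W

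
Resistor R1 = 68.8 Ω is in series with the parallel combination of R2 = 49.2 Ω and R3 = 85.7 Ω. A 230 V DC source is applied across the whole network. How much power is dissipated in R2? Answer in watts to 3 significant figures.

105 W

Replace R2 and R3 with their parallel equivalent so the circuit becomes R1 in series with R_p.
R_p = (49.2×85.7)/(49.2+85.7) = 31.26 Ω
R_total = 68.8 + 31.26 = 100.1 Ω
I = V / R_total = 230 / 100.1 = 2.299 A
Voltage across the parallel pair: V_p = I × R_p = 2.299 × 31.26 = 71.85 V
With V_p across R2, its power is V_p²/R2.
P_R2 = (71.85)² / 49.2 = 104.9 W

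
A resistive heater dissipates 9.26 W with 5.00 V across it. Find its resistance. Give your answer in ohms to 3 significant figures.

2.70 Ω

From P = V I = I²R = V²/R, with the two given quantities we get R = V² / P.
R = (5.00)² / 9.26 = 2.700 Ω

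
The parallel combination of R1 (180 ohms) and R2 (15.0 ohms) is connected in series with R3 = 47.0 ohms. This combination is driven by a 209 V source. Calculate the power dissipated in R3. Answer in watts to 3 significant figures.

555 W

Reduce the parallel combination to a single R_p; the circuit then becomes R_p in series with the remaining resistor.
R_p = (180×15.0)/(180+15.0) = 13.85 Ω
R_total = R_p + 47.0 = 13.85 + 47.0 = 60.85 Ω
I = V / R_total = 209 / 60.85 = 3.435 A
R3 is the series element, so its power is I²R.
P_R3 = (3.435)² × 47.0 = 554.5 W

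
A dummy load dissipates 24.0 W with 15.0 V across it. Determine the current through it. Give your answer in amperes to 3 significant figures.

1.60 A

From P = V I = I²R = V²/R, with the two given quantities we get I = P / V.
I = 24.0 / 15.0 = 1.600 A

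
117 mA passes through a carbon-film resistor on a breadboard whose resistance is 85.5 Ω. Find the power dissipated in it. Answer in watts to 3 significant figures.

1.17 W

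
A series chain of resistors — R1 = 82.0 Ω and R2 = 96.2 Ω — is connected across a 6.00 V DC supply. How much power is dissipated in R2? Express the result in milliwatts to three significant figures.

109 mW

Since the resistors are in series they all carry the loop current I = V/R_total; the power in any one is I²R.
R_total = 82.0 + 96.2 = 178.2 Ω
I = V / R_total = 6.00 / 178.2 = 0.03367 A
P_R2 = I² × R2 = (0.03367)² × 96.2 = 0.1091 W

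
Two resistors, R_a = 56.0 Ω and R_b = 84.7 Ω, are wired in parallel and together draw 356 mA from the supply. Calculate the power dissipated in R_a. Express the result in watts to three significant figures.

Only the total current is stated, so first find the parallel equivalent to get the voltage across the combination.
1/R_eq = 1/56.0 + 1/84.7 ⇒ R_eq = 33.71 Ω
V = I_total × R_eq = 0.3560 × 33.71 = 12.00 V
P_R_a = V² / R_a = (12.00)² / 56.0 = 2.572 W

2.57 W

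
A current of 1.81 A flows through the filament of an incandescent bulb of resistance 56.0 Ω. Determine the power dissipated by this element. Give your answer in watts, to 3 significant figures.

183 W

Current and resistance are given, so P = I²R is the direct form.
P = (1.810 A)² × 56.0 Ω = 183.5 W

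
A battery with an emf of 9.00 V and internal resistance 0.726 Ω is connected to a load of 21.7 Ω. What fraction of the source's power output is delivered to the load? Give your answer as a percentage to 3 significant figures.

96.8 %

Efficiency is P_load / P_total. With a series r and R sharing the same I, P = I²R for each, so η = R/(R+r).
η = R / (R + r) = 21.7 / (21.7 + 0.726) = 0.9676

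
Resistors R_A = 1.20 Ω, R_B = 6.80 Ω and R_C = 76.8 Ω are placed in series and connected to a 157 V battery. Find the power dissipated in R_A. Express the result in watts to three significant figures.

In a series string the same current flows through every resistor — find that current, then P = I²R for the one we want.
R_total = 1.20 + 6.80 + 76.8 = 84.80 Ω
I = V / R_total = 157 / 84.80 = 1.851 A
P_R_A = I² × R_A = (1.851)² × 1.20 = 4.113 W

4.11 W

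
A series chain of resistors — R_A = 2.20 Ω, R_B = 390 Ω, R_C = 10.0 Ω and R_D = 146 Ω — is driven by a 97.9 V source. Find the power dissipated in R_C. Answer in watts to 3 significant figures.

Since the resistors are in series they all carry the loop current I = V/R_total; the power in any one is I²R.
R_total = 2.20 + 390 + 10.0 + 146 = 548.2 Ω
I = V / R_total = 97.9 / 548.2 = 0.1786 A
P_R_C = I² × R_C = (0.1786)² × 10.0 = 0.3189 W

0.319 W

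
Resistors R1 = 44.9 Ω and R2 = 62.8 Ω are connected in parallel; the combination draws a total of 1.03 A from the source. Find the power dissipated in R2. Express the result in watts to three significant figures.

Only the total current is stated, so first find the parallel equivalent to get the voltage across the combination.
1/R_eq = 1/44.9 + 1/62.8 ⇒ R_eq = 26.18 Ω
V = I_total × R_eq = 1.030 × 26.18 = 26.97 V
P_R2 = V² / R2 = (26.97)² / 62.8 = 11.58 W

11.6 W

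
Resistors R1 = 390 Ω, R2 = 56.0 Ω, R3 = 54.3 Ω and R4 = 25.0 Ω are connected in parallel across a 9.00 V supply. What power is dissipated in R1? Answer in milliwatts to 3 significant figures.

208 mW

Every branch has 9.00 V across it, so for R1 the power is simply V²/R.
P_R1 = V² / R1 = (9.00)² / 390 Ω = 0.2077 W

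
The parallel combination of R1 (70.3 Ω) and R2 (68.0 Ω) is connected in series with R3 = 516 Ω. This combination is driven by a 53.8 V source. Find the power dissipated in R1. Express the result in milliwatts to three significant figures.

Collapse the R1‖R2 pair into one equivalent R_p; then R_p and R3 form a series string.
R_p = (70.3×68.0)/(70.3+68.0) = 34.57 Ω
R_total = R_p + 516 = 34.57 + 516 = 550.6 Ω
I = V / R_total = 53.8 / 550.6 = 0.09772 A
Voltage across the parallel pair: V_p = I × R_p = 0.09772 × 34.57 = 3.378 V
R1 sits across V_p; its power is V_p²/R.
P_R1 = (3.378)² / 70.3 = 0.1623 W

162 mW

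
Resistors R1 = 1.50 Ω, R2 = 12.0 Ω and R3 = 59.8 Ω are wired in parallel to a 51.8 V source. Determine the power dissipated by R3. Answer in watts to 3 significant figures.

44.9 W

Every branch has 51.8 V across it, so for R3 the power is simply V²/R.
P_R3 = V² / R3 = (51.8)² / 59.8 Ω = 44.87 W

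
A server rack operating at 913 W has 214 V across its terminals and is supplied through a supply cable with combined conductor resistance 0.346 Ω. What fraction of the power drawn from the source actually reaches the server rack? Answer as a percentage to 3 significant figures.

I = P / V = 913 / 214 = 4.266 A through the supply cable.
P_line = I² R_line = (4.266)² × 0.346 = 6.298 W
P_source = P_load + P_line = 913.0 + 6.298 = 919.3 W
η = P_load / P_source = 913.0 / 919.3 = 0.9931

99.3 %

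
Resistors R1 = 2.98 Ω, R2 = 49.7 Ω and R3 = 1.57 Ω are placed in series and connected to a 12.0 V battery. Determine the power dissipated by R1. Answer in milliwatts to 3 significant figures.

The current is common to all series resistors; compute it, then apply P = I²R for the target.
R_total = 2.98 + 49.7 + 1.57 = 54.25 Ω
I = V / R_total = 12.0 / 54.25 = 0.2212 A
P_R1 = I² × R1 = (0.2212)² × 2.98 = 0.1458 W

146 mW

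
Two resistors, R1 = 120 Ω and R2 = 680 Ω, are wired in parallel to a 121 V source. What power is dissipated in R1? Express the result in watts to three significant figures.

122 W

Every branch has 121 V across it, so for R1 the power is simply V²/R.
P_R1 = V² / R1 = (121)² / 120 Ω = 122.0 W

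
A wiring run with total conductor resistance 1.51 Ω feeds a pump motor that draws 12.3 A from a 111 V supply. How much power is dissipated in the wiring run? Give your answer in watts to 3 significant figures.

228 W

The wiring run and load are in series, so the same current flows in both; the loss is I²R_line.
The wiring run carries the full 12.3 A.
P_line = I² R_line = (12.30)² × 1.51 = 228.4 W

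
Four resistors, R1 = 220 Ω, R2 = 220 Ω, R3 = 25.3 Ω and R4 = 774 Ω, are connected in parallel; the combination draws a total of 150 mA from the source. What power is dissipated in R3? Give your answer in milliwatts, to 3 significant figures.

Only the total current is stated, so first find the parallel equivalent to get the voltage across the combination.
1/R_eq = 1/220 + 1/220 + 1/25.3 + 1/774 ⇒ R_eq = 20.04 Ω
V = I_total × R_eq = 0.1500 × 20.04 = 3.005 V
P_R3 = V² / R3 = (3.005)² / 25.3 = 0.3570 W

357 mW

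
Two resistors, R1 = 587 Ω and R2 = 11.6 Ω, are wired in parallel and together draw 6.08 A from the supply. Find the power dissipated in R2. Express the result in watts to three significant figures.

Parallel branches share V, not I — compute V via R_eq, then use V²/R for the target branch.
1/R_eq = 1/587 + 1/11.6 ⇒ R_eq = 11.38 Ω
V = I_total × R_eq = 6.080 × 11.38 = 69.16 V
P_R2 = V² / R2 = (69.16)² / 11.6 = 412.4 W

412 W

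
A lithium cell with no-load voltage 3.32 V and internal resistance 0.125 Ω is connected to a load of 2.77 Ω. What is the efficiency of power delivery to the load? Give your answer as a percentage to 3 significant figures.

Efficiency is P_load / P_total. With a series r and R sharing the same I, P = I²R for each, so η = R/(R+r).
η = R / (R + r) = 2.77 / (2.77 + 0.125) = 0.9568

95.7 %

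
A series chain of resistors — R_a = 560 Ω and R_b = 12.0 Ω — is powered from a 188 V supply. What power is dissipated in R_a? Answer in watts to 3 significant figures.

60.5 W

Series elements share the same current, so find I first, then use P = I²R.
R_total = 560 + 12.0 = 572.0 Ω
I = V / R_total = 188 / 572.0 = 0.3287 A
P_R_a = I² × R_a = (0.3287)² × 560 = 60.49 W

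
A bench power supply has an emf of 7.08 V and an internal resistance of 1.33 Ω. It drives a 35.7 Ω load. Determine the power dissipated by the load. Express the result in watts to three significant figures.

1.31 W

Load and internal resistance form a series loop — compute the loop current, then the load power via I²R.
I = ε / (r + R) = 7.08 / (1.33 + 35.7) = 0.1912 A
P_load = I² R = (0.1912)² × 35.7 = 1.305 W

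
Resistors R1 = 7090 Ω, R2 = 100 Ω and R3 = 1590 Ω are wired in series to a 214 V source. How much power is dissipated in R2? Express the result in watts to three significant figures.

Every series element carries the same I. Get I from the total resistance, then P = I² × R2.
R_total = 7090 + 100 + 1590 = 8780 Ω
I = V / R_total = 214 / 8780 = 0.02437 A
P_R2 = I² × R2 = (0.02437)² × 100 = 0.05941 W

0.0594 W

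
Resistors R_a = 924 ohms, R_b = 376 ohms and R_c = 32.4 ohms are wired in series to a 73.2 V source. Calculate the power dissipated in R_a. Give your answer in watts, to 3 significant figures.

The current is common to all series resistors; compute it, then apply P = I²R for the target.
R_total = 924 + 376 + 32.4 = 1332 Ω
I = V / R_total = 73.2 / 1332 = 0.05494 A
P_R_a = I² × R_a = (0.05494)² × 924 = 2.789 W

2.79 W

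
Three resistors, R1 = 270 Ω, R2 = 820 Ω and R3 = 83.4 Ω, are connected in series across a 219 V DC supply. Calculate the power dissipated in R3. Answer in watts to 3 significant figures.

In a series string the same current flows through every resistor — find that current, then P = I²R for the one we want.
R_total = 270 + 820 + 83.4 = 1173 Ω
I = V / R_total = 219 / 1173 = 0.1866 A
P_R3 = I² × R3 = (0.1866)² × 83.4 = 2.905 W

2.91 W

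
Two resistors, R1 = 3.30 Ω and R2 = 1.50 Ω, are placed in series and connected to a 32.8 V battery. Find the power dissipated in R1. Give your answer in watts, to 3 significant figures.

154 W

In a series string the same current flows through every resistor — find that current, then P = I²R for the one we want.
R_total = 3.30 + 1.50 = 4.800 Ω
I = V / R_total = 32.8 / 4.800 = 6.833 A
P_R1 = I² × R1 = (6.833)² × 3.30 = 154.1 W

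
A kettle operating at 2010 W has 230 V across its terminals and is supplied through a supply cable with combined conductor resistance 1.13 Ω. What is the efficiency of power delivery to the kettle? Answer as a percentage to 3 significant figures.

I = P / V = 2010 / 230 = 8.739 A through the supply cable.
P_line = I² R_line = (8.739)² × 1.13 = 86.30 W
P_source = P_load + P_line = 2010 + 86.30 = 2096 W
η = P_load / P_source = 2010 / 2096 = 0.9588

95.9 %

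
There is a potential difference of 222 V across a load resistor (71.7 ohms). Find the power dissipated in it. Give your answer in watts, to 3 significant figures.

687 W

Voltage and resistance are given, so P = V²/R is the one-step route.
P = (222 V)² / 71.7 Ω = 687.4 W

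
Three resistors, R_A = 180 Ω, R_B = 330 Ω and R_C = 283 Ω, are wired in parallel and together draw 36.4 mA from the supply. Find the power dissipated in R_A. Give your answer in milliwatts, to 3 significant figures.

50.1 mW

We need the common branch voltage; get it from I_total × R_eq, then P = V²/R for the branch.
1/R_eq = 1/180 + 1/330 + 1/283 ⇒ R_eq = 82.51 Ω
V = I_total × R_eq = 0.03640 × 82.51 = 3.003 V
P_R_A = V² / R_A = (3.003)² / 180 = 0.05011 W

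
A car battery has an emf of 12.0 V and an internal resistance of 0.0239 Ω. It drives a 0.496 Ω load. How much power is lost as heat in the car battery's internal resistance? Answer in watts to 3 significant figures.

r is in series with the load, so it carries the full circuit current — the loss in it is I²r.
I = ε / (r + R) = 12.0 / (0.0239 + 0.496) = 23.08 A
P_int = I² r = (23.08)² × 0.0239 = 12.73 W

12.7 W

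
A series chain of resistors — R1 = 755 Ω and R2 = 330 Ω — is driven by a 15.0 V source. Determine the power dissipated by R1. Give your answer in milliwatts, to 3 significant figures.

Every series element carries the same I. Get I from the total resistance, then P = I² × R1.
R_total = 755 + 330 = 1085 Ω
I = V / R_total = 15.0 / 1085 = 0.01382 A
P_R1 = I² × R1 = (0.01382)² × 755 = 0.1443 W

144 mW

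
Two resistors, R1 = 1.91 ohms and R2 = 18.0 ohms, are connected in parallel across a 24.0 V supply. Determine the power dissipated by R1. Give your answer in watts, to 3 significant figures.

R1 sits directly across the source, so P = V²/R with V = 24.0 V.
P_R1 = V² / R1 = (24.0)² / 1.91 Ω = 301.6 W

302 W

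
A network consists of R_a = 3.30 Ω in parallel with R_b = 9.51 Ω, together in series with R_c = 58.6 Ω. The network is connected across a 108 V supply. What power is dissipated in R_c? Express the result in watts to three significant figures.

Reduce the parallel combination to a single R_p; the circuit then becomes R_p in series with the remaining resistor.
R_p = (3.30×9.51)/(3.30+9.51) = 2.450 Ω
R_total = R_p + 58.6 = 2.450 + 58.6 = 61.05 Ω
I = V / R_total = 108 / 61.05 = 1.769 A
R_c is the series element, so its power is I²R.
P_R_c = (1.769)² × 58.6 = 183.4 W

183 W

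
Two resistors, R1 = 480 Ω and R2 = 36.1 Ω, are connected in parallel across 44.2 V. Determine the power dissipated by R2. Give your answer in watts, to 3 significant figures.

R2 sits directly across the source, so P = V²/R with V = 44.2 V.
P_R2 = V² / R2 = (44.2)² / 36.1 Ω = 54.12 W

54.1 W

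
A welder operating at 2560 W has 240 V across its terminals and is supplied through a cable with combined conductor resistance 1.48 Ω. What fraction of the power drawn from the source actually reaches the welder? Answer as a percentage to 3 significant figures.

I = P / V = 2560 / 240 = 10.67 A through the cable.
P_line = I² R_line = (10.67)² × 1.48 = 168.4 W
P_source = P_load + P_line = 2560 + 168.4 = 2728 W
η = P_load / P_source = 2560 / 2728 = 0.9383

93.8 %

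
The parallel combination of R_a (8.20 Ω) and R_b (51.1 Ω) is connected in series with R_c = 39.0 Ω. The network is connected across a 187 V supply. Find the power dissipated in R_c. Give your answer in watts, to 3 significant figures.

643 W

First find R_p for the parallel pair, then treat R_p + R_c as a series loop.
R_p = (8.20×51.1)/(8.20+51.1) = 7.066 Ω
R_total = R_p + 39.0 = 7.066 + 39.0 = 46.07 Ω
I = V / R_total = 187 / 46.07 = 4.059 A
All the supply current flows through R_c; use P = I²R_c.
P_R_c = (4.059)² × 39.0 = 642.7 W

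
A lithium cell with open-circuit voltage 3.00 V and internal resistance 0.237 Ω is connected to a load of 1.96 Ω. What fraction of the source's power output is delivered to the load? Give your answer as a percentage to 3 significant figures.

Efficiency is P_load / P_total. With a series r and R sharing the same I, P = I²R for each, so η = R/(R+r).
η = R / (R + r) = 1.96 / (1.96 + 0.237) = 0.8921

89.2 %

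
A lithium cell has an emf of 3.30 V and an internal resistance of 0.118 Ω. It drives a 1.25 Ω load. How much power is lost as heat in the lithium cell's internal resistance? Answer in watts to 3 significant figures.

0.687 W

Internal loss is I²r, with I set by the total series resistance r+R.
I = ε / (r + R) = 3.30 / (0.118 + 1.25) = 2.412 A
P_int = I² r = (2.412)² × 0.118 = 0.6867 W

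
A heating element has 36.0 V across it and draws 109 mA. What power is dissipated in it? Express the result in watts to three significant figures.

3.92 W

Both the voltage across and the current through the element are known, so P = V I applies directly.
P = 36.0 V × 0.1090 A = 3.924 W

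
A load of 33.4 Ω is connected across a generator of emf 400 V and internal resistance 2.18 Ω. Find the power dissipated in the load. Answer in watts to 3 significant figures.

Find the circuit current first, then P = I²R for the load (series elements share I).
I = ε / (r + R) = 400 / (2.18 + 33.4) = 11.24 A
P_load = I² R = (11.24)² × 33.4 = 4221 W

4220 W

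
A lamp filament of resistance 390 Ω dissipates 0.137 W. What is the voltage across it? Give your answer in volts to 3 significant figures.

7.31 V

From P = V I = I²R = V²/R, with the two given quantities we get V = √(P R).
V = √(0.137 × 390) = 7.310 V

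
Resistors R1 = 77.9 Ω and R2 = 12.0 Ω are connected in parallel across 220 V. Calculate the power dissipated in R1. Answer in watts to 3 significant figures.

621 W

Parallel branches share the same voltage; P = V²/R gives the branch power in one step.
P_R1 = V² / R1 = (220)² / 77.9 Ω = 621.3 W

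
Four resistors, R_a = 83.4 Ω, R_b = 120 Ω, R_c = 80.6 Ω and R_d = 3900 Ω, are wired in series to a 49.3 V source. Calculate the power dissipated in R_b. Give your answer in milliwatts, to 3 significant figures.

Series elements share the same current, so find I first, then use P = I²R.
R_total = 83.4 + 120 + 80.6 + 3900 = 4184 Ω
I = V / R_total = 49.3 / 4184 = 0.01178 A
P_R_b = I² × R_b = (0.01178)² × 120 = 0.01666 W

16.7 mW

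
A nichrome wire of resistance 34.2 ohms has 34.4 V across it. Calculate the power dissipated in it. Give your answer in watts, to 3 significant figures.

V and R are stated; P = V²/R avoids computing the current.
P = (34.4 V)² / 34.2 Ω = 34.60 W

34.6 W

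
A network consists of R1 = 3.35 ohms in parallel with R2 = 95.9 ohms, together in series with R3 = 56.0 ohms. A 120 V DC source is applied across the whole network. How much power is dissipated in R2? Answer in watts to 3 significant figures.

First find R_p for the parallel pair, then treat R_p + R3 as a series loop.
R_p = (3.35×95.9)/(3.35+95.9) = 3.237 Ω
R_total = R_p + 56.0 = 3.237 + 56.0 = 59.24 Ω
I = V / R_total = 120 / 59.24 = 2.026 A
Voltage across the parallel pair: V_p = I × R_p = 2.026 × 3.237 = 6.557 V
Use P = V²/R for R2 with V = V_p.
P_R2 = (6.557)² / 95.9 = 0.4484 W

0.448 W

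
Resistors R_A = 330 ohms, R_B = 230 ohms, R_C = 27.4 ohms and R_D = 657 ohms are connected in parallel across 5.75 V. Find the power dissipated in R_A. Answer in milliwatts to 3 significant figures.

Every branch has 5.75 V across it, so for R_A the power is simply V²/R.
P_R_A = V² / R_A = (5.75)² / 330 Ω = 0.1002 W

100 mW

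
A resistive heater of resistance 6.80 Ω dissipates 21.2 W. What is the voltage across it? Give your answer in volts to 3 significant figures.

Rearranging the power relation for the two known quantities gives V = √(P R).
V = √(21.2 × 6.80) = 12.01 V

12.0 V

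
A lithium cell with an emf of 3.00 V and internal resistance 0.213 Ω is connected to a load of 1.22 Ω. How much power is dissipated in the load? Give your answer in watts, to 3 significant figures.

Load and internal resistance form a series loop — compute the loop current, then the load power via I²R.
I = ε / (r + R) = 3.00 / (0.213 + 1.22) = 2.094 A
P_load = I² R = (2.094)² × 1.22 = 5.347 W

5.35 W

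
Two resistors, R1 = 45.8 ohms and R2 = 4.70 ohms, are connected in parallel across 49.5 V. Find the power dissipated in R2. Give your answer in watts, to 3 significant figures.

The supply voltage appears across each parallel branch — just use P = V²/R2.
P_R2 = V² / R2 = (49.5)² / 4.70 Ω = 521.3 W

521 W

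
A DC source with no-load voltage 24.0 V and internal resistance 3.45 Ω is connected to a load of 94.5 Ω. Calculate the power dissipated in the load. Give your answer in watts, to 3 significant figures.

5.67 W

With r and R in series, I = ε/(r+R); the load dissipates I²R.
I = ε / (r + R) = 24.0 / (3.45 + 94.5) = 0.2450 A
P_load = I² R = (0.2450)² × 94.5 = 5.673 W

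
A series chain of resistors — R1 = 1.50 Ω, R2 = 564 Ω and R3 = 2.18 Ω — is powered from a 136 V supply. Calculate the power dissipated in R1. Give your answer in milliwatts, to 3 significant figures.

Series elements share the same current, so find I first, then use P = I²R.
R_total = 1.50 + 564 + 2.18 = 567.7 Ω
I = V / R_total = 136 / 567.7 = 0.2396 A
P_R1 = I² × R1 = (0.2396)² × 1.50 = 0.08609 W

86.1 mW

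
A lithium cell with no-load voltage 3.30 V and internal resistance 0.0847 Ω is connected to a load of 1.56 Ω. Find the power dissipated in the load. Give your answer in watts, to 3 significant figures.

Load and internal resistance form a series loop — compute the loop current, then the load power via I²R.
I = ε / (r + R) = 3.30 / (0.0847 + 1.56) = 2.006 A
P_load = I² R = (2.006)² × 1.56 = 6.280 W

6.28 W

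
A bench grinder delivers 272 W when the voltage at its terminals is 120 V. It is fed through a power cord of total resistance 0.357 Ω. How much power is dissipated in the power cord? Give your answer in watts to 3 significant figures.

1.83 W

Line loss is just I²R for the cable — we know both I and R_line directly.
I = P / V = 272 / 120 = 2.267 A through the power cord.
P_line = I² R_line = (2.267)² × 0.357 = 1.834 W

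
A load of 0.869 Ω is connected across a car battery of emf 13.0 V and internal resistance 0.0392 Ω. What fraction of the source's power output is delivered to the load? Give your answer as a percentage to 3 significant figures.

95.7 %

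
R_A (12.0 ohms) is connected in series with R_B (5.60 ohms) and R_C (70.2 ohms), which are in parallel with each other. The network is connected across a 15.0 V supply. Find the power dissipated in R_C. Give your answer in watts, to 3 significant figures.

Collapse R_B‖R_C to a single equivalent, reducing the network to two series elements.
R_p = (5.60×70.2)/(5.60+70.2) = 5.186 Ω
R_total = 12.0 + 5.186 = 17.19 Ω
I = V / R_total = 15.0 / 17.19 = 0.8728 A
Voltage across the parallel pair: V_p = I × R_p = 0.8728 × 5.186 = 4.527 V
With V_p across R_C, its power is V_p²/R_C.
P_R_C = (4.527)² / 70.2 = 0.2919 W

0.292 W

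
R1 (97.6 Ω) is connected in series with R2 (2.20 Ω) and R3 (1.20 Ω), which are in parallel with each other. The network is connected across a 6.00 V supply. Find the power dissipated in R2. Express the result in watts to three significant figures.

0.00102 W

First combine the parallel branches into one equivalent R_p, then R1 + R_p is a series pair.
R_p = (2.20×1.20)/(2.20+1.20) = 0.7765 Ω
R_total = 97.6 + 0.7765 = 98.38 Ω
I = V / R_total = 6.00 / 98.38 = 0.06099 A
Voltage across the parallel pair: V_p = I × R_p = 0.06099 × 0.7765 = 0.04736 V
R2 sees V_p directly, so P = V_p² / R2.
P_R2 = (0.04736)² / 2.20 = 0.001019 W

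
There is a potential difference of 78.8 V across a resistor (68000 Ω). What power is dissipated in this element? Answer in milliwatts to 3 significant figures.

Voltage and resistance are given, so P = V²/R is the one-step route.
P = (78.8 V)² / 68000 Ω = 0.09132 W

91.3 mW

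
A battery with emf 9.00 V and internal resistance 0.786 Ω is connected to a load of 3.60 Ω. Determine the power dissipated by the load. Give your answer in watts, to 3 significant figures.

15.2 W

Load and internal resistance form a series loop — compute the loop current, then the load power via I²R.
I = ε / (r + R) = 9.00 / (0.786 + 3.60) = 2.052 A
P_load = I² R = (2.052)² × 3.60 = 15.16 W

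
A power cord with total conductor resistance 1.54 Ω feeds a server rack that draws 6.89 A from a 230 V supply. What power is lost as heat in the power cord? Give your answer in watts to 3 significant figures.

The power cord is a series resistance carrying the load current; its dissipation is I²R_line.
The power cord carries the full 6.89 A.
P_line = I² R_line = (6.890)² × 1.54 = 73.11 W

73.1 W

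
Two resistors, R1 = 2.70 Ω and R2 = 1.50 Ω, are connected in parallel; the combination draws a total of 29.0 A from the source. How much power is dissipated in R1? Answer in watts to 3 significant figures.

290 W

We need the common branch voltage; get it from I_total × R_eq, then P = V²/R for the branch.
1/R_eq = 1/2.70 + 1/1.50 ⇒ R_eq = 0.9643 Ω
V = I_total × R_eq = 29.00 × 0.9643 = 27.96 V
P_R1 = V² / R1 = (27.96)² / 2.70 = 289.6 W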